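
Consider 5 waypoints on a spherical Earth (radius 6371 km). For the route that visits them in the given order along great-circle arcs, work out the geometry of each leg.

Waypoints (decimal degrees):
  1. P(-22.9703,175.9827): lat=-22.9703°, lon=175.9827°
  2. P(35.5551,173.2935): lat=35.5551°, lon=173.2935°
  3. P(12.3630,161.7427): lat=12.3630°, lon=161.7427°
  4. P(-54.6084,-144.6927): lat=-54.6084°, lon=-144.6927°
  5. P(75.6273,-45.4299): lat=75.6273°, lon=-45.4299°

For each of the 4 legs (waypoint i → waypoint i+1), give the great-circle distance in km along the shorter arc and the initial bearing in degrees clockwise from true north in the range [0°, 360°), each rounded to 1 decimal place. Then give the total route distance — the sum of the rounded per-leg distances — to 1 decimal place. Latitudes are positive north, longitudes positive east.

Leg 1: φ1=-0.4009074, φ2=0.6205536, Δφ=1.0214609, Δλ=-0.0469354 rad; a=sin²(Δφ/2)+cosφ1·cosφ2·sin²(Δλ/2)=0.2393521862; c=2·atan2(√a, √(1-a))=1.022427841; dist=6371·c=6513.888 ≈ 6513.9 km; running total=6513.9 km
Leg 1 bearing: y=sinΔλ·cosφ2=-0.03817059, x=cosφ1·sinφ2-sinφ1·cosφ2·cosΔλ=0.85252207; θ=atan2(y, x)=-2.5636° <0 so +360° → 357.4364° ≈ 357.4°
Leg 2: φ1=0.6205536, φ2=0.2157751, Δφ=-0.4047785, Δλ=-0.2015995 rad; a=sin²(Δφ/2)+cosφ1·cosφ2·sin²(Δλ/2)=0.0484523935; c=2·atan2(√a, √(1-a))=0.443873012; dist=6371·c=2827.915 ≈ 2827.9 km; running total=9341.8 km
Leg 2 bearing: y=sinΔλ·cosφ2=-0.19559334, x=cosφ1·sinφ2-sinφ1·cosφ2·cosΔλ=-0.38231176; θ=atan2(y, x)=-152.9054° <0 so +360° → 207.0946° ≈ 207.1°
Leg 3: φ1=0.2157751, φ2=-0.9530964, Δφ=-1.1688714, Δλ=-5.3483067 rad; a=sin²(Δφ/2)+cosφ1·cosφ2·sin²(Δλ/2)=0.4192719192; c=2·atan2(√a, √(1-a))=1.408630331; dist=6371·c=8974.384 ≈ 8974.4 km; running total=18316.2 km
Leg 3 bearing: y=sinΔλ·cosφ2=0.46595120, x=cosφ1·sinφ2-sinφ1·cosφ2·cosΔλ=-0.86995482; θ=atan2(y, x)=151.8263° ≈ 151.8°
Leg 4: φ1=-0.9530964, φ2=1.3199454, Δφ=2.2730418, Δλ=1.7324627 rad; a=sin²(Δφ/2)+cosφ1·cosφ2·sin²(Δλ/2)=0.9064192825; c=2·atan2(√a, √(1-a))=2.519805168; dist=6371·c=16053.679 ≈ 16053.7 km; running total=34369.9 km
Leg 4 bearing: y=sinΔλ·cosφ2=0.24499156, x=cosφ1·sinφ2-sinφ1·cosφ2·cosΔλ=0.52846249; θ=atan2(y, x)=24.8721° ≈ 24.9°

Leg 1: dist=6513.9 km, bearing=357.4°
Leg 2: dist=2827.9 km, bearing=207.1°
Leg 3: dist=8974.4 km, bearing=151.8°
Leg 4: dist=16053.7 km, bearing=24.9°
Total: 34369.9 km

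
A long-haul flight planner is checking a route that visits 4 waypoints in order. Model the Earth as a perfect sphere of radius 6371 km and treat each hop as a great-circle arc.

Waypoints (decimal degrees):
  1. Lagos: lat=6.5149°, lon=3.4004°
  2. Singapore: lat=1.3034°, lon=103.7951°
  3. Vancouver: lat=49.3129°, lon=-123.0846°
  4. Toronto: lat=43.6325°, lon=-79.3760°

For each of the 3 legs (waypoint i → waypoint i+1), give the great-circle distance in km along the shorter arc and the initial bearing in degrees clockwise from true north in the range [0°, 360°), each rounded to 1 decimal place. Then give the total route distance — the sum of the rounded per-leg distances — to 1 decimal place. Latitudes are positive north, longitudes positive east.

Leg 1: φ1=0.1137065, φ2=0.0227486, Δφ=-0.0909578, Δλ=1.7522181 rad; a=sin²(Δφ/2)+cosφ1·cosφ2·sin²(Δλ/2)=0.5883178856; c=2·atan2(√a, √(1-a))=1.748363751; dist=6371·c=11138.825 ≈ 11138.8 km; running total=11138.8 km
Leg 1 bearing: y=sinΔλ·cosφ2=0.98333367, x=cosφ1·sinφ2-sinφ1·cosφ2·cosΔλ=0.04306614; θ=atan2(y, x)=87.4923° ≈ 87.5°
Leg 2: φ1=0.0227486, φ2=0.8606725, Δφ=0.8379238, Δλ=-3.9597978 rad; a=sin²(Δφ/2)+cosφ1·cosφ2·sin²(Δλ/2)=0.7141250303; c=2·atan2(√a, √(1-a))=2.013351712; dist=6371·c=12827.064 ≈ 12827.1 km; running total=23965.9 km
Leg 2 bearing: y=sinΔλ·cosφ2=0.47585516, x=cosφ1·sinφ2-sinφ1·cosφ2·cosΔλ=0.76822116; θ=atan2(y, x)=31.7751° ≈ 31.8°
Leg 3: φ1=0.8606725, φ2=0.7615308, Δφ=-0.0991417, Δλ=0.7628590 rad; a=sin²(Δφ/2)+cosφ1·cosφ2·sin²(Δλ/2)=0.0678390600; c=2·atan2(√a, √(1-a))=0.526995836; dist=6371·c=3357.490 ≈ 3357.5 km; running total=27323.4 km
Leg 3 bearing: y=sinΔλ·cosφ2=0.50012580, x=cosφ1·sinφ2-sinφ1·cosφ2·cosΔλ=0.05312127; θ=atan2(y, x)=83.9370° ≈ 83.9°

Leg 1: dist=11138.8 km, bearing=87.5°
Leg 2: dist=12827.1 km, bearing=31.8°
Leg 3: dist=3357.5 km, bearing=83.9°
Total: 27323.4 km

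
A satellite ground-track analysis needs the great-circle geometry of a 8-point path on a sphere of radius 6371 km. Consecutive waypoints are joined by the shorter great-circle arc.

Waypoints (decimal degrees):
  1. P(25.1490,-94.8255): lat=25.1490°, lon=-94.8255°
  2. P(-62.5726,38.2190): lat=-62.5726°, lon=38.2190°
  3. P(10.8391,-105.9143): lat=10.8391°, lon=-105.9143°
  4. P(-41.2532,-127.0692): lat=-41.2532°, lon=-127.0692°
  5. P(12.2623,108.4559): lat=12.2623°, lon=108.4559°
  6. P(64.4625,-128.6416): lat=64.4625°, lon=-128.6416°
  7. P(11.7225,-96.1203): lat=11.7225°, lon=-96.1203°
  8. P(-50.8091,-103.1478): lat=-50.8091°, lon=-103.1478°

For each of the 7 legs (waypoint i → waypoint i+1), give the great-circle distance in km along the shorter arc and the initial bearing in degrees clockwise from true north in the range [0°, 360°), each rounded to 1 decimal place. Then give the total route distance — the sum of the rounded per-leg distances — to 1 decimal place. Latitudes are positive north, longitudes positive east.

Leg 1: dist=14615.2 km, bearing=153.3°
Leg 2: dist=13593.0 km, bearing=222.9°
Leg 3: dist=6185.0 km, bearing=199.2°
Leg 4: dist=13762.8 km, bearing=255.7°
Leg 5: dist=10244.6 km, bearing=21.2°
Leg 6: dist=6379.0 km, bearing=141.3°
Leg 7: dist=6986.5 km, bearing=185.0°
Total: 71766.1 km

Leg 1: φ1=0.4389329, φ2=-1.0920979, Δφ=-1.5310307, Δλ=2.3220646 rad; a=sin²(Δφ/2)+cosφ1·cosφ2·sin²(Δλ/2)=0.8309036259; c=2·atan2(√a, √(1-a))=2.294023247; dist=6371·c=14615.222 ≈ 14615.2 km; running total=14615.2 km
Leg 1 bearing: y=sinΔλ·cosφ2=0.33663520, x=cosφ1·sinφ2-sinφ1·cosφ2·cosΔλ=-0.66984170; θ=atan2(y, x)=153.3178° ≈ 153.3°
Leg 2: φ1=-1.0920979, φ2=0.1891780, Δφ=1.2812759, Δλ=-2.5156006 rad; a=sin²(Δφ/2)+cosφ1·cosφ2·sin²(Δλ/2)=0.7667679113; c=2·atan2(√a, √(1-a))=2.133571965; dist=6371·c=13592.987 ≈ 13593.0 km; running total=28208.2 km
Leg 2 bearing: y=sinΔλ·cosφ2=-0.57544848, x=cosφ1·sinφ2-sinφ1·cosφ2·cosΔλ=-0.61983753; θ=atan2(y, x)=-137.1268° <0 so +360° → 222.8732° ≈ 222.9°
Leg 3: φ1=0.1891780, φ2=-0.7200042, Δφ=-0.9091821, Δλ=-0.3692227 rad; a=sin²(Δφ/2)+cosφ1·cosφ2·sin²(Δλ/2)=0.2176851154; c=2·atan2(√a, √(1-a))=0.970811719; dist=6371·c=6185.041 ≈ 6185.0 km; running total=34393.2 km
Leg 3 bearing: y=sinΔλ·cosφ2=-0.27131862, x=cosφ1·sinφ2-sinφ1·cosφ2·cosΔλ=-0.77947382; θ=atan2(y, x)=-160.8081° <0 so +360° → 199.1919° ≈ 199.2°
Leg 4: φ1=-0.7200042, φ2=0.2140175, Δφ=0.9340217, Δλ=4.1106885 rad; a=sin²(Δφ/2)+cosφ1·cosφ2·sin²(Δλ/2)=0.7779456666; c=2·atan2(√a, √(1-a))=2.160231183; dist=6371·c=13762.833 ≈ 13762.8 km; running total=48156.0 km
Leg 4 bearing: y=sinΔλ·cosφ2=-0.80556658, x=cosφ1·sinφ2-sinφ1·cosφ2·cosΔλ=-0.20505440; θ=atan2(y, x)=-104.2812° <0 so +360° → 255.7188° ≈ 255.7°
Leg 5: φ1=0.2140175, φ2=1.1250829, Δφ=0.9110654, Δλ=-4.1381320 rad; a=sin²(Δφ/2)+cosφ1·cosφ2·sin²(Δλ/2)=0.5185993331; c=2·atan2(√a, √(1-a))=1.608003577; dist=6371·c=10244.591 ≈ 10244.6 km; running total=58400.6 km
Leg 5 bearing: y=sinΔλ·cosφ2=0.36195137, x=cosφ1·sinφ2-sinφ1·cosφ2·cosΔλ=0.93145449; θ=atan2(y, x)=21.2355° ≈ 21.2°
Leg 6: φ1=1.1250829, φ2=0.2045962, Δφ=-0.9204866, Δλ=0.5676038 rad; a=sin²(Δφ/2)+cosφ1·cosφ2·sin²(Δλ/2)=0.2303787574; c=2·atan2(√a, √(1-a))=1.001258977; dist=6371·c=6379.021 ≈ 6379.0 km; running total=64779.6 km
Leg 6 bearing: y=sinΔλ·cosφ2=0.52640016, x=cosφ1·sinφ2-sinφ1·cosφ2·cosΔλ=-0.65735866; θ=atan2(y, x)=141.3129° ≈ 141.3°
Leg 7: φ1=0.2045962, φ2=-0.8867861, Δφ=-1.0913823, Δλ=-0.1226530 rad; a=sin²(Δφ/2)+cosφ1·cosφ2·sin²(Δλ/2)=0.2716944105; c=2·atan2(√a, √(1-a))=1.096613960; dist=6371·c=6986.528 ≈ 6986.5 km; running total=71766.1 km
Leg 7 bearing: y=sinΔλ·cosφ2=-0.07731102, x=cosφ1·sinφ2-sinφ1·cosφ2·cosΔλ=-0.88630087; θ=atan2(y, x)=-175.0148° <0 so +360° → 184.9852° ≈ 185.0°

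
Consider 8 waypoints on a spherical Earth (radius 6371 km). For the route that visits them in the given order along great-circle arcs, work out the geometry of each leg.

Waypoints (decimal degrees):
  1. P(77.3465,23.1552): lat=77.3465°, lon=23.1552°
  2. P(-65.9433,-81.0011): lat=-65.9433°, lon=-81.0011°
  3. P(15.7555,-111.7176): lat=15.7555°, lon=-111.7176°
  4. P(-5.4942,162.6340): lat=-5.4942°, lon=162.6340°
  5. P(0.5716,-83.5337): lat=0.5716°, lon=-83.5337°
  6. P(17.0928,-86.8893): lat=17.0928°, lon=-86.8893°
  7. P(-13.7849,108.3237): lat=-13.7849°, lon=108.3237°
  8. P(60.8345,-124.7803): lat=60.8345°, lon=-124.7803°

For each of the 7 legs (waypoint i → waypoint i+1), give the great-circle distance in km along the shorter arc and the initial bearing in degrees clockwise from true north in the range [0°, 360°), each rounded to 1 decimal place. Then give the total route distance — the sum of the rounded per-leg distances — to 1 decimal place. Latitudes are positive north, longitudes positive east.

Leg 1: dist=17334.8 km, bearing=255.4°
Leg 2: dist=9437.6 km, bearing=330.4°
Leg 3: dist=9710.0 km, bearing=263.5°
Leg 4: dist=12651.2 km, bearing=91.8°
Leg 5: dist=1873.4 km, bearing=348.9°
Leg 6: dist=18344.2 km, bearing=280.6°
Leg 7: dist=13286.3 km, bearing=26.6°
Total: 82637.5 km

Leg 1: φ1=1.3499511, φ2=-1.1509277, Δφ=-2.5008788, Δλ=-1.8178704 rad; a=sin²(Δφ/2)+cosφ1·cosφ2·sin²(Δλ/2)=0.9564017439; c=2·atan2(√a, √(1-a))=2.720893152; dist=6371·c=17334.810 ≈ 17334.8 km; running total=17334.8 km
Leg 1 bearing: y=sinΔλ·cosφ2=-0.39526133, x=cosφ1·sinφ2-sinφ1·cosφ2·cosΔλ=-0.10275346; θ=atan2(y, x)=-104.5722° <0 so +360° → 255.4278° ≈ 255.4°
Leg 2: φ1=-1.1509277, φ2=0.2749854, Δφ=1.4259131, Δλ=-0.5361041 rad; a=sin²(Δφ/2)+cosφ1·cosφ2·sin²(Δλ/2)=0.4553321210; c=2·atan2(√a, √(1-a))=1.481341310; dist=6371·c=9437.625 ≈ 9437.6 km; running total=26772.4 km
Leg 2 bearing: y=sinΔλ·cosφ2=-0.49159970, x=cosφ1·sinφ2-sinφ1·cosφ2·cosΔλ=0.86622680; θ=atan2(y, x)=-29.5757° <0 so +360° → 330.4243° ≈ 330.4°
Leg 3: φ1=0.2749854, φ2=-0.0958919, Δφ=-0.3708772, Δλ=4.7883387 rad; a=sin²(Δφ/2)+cosφ1·cosφ2·sin²(Δλ/2)=0.4766536993; c=2·atan2(√a, √(1-a))=1.524086742; dist=6371·c=9709.957 ≈ 9710.0 km; running total=36482.4 km
Leg 3 bearing: y=sinΔλ·cosφ2=-0.99253634, x=cosφ1·sinφ2-sinφ1·cosφ2·cosΔλ=-0.11265615; θ=atan2(y, x)=-96.4755° <0 so +360° → 263.5245° ≈ 263.5°
Leg 4: φ1=-0.0958919, φ2=0.0099763, Δφ=0.1058682, Δλ=-4.2964369 rad; a=sin²(Δφ/2)+cosφ1·cosφ2·sin²(Δλ/2)=0.7015699422; c=2·atan2(√a, √(1-a))=1.985741639; dist=6371·c=12651.160 ≈ 12651.2 km; running total=49133.6 km
Leg 4 bearing: y=sinΔλ·cosφ2=0.91468651, x=cosφ1·sinφ2-sinφ1·cosφ2·cosΔλ=-0.02875459; θ=atan2(y, x)=91.8006° ≈ 91.8°
Leg 5: φ1=0.0099763, φ2=0.2983256, Δφ=0.2883493, Δλ=-0.0585663 rad; a=sin²(Δφ/2)+cosφ1·cosφ2·sin²(Δλ/2)=0.0214620606; c=2·atan2(√a, √(1-a))=0.294057020; dist=6371·c=1873.437 ≈ 1873.4 km; running total=51007.0 km
Leg 5 bearing: y=sinΔλ·cosφ2=-0.05594740, x=cosφ1·sinφ2-sinφ1·cosφ2·cosΔλ=0.28438645; θ=atan2(y, x)=-11.1297° <0 so +360° → 348.8703° ≈ 348.9°
Leg 6: φ1=0.2983256, φ2=-0.2405919, Δφ=-0.5389175, Δλ=3.4071096 rad; a=sin²(Δφ/2)+cosφ1·cosφ2·sin²(Δλ/2)=0.9829017301; c=2·atan2(√a, √(1-a))=2.879320896; dist=6371·c=18344.153 ≈ 18344.2 km; running total=69351.2 km
Leg 6 bearing: y=sinΔλ·cosφ2=-0.25485001, x=cosφ1·sinφ2-sinφ1·cosφ2·cosΔλ=0.04769849; θ=atan2(y, x)=-79.3990° <0 so +360° → 280.6010° ≈ 280.6°
Leg 7: φ1=-0.2405919, φ2=1.0617623, Δφ=1.3023542, Δλ=-4.0684323 rad; a=sin²(Δφ/2)+cosφ1·cosφ2·sin²(Δλ/2)=0.7461092607; c=2·atan2(√a, √(1-a))=2.085432891; dist=6371·c=13286.293 ≈ 13286.3 km; running total=82637.5 km
Leg 7 bearing: y=sinΔλ·cosφ2=0.38973391, x=cosφ1·sinφ2-sinφ1·cosφ2·cosΔλ=0.77834980; θ=atan2(y, x)=26.5980° ≈ 26.6°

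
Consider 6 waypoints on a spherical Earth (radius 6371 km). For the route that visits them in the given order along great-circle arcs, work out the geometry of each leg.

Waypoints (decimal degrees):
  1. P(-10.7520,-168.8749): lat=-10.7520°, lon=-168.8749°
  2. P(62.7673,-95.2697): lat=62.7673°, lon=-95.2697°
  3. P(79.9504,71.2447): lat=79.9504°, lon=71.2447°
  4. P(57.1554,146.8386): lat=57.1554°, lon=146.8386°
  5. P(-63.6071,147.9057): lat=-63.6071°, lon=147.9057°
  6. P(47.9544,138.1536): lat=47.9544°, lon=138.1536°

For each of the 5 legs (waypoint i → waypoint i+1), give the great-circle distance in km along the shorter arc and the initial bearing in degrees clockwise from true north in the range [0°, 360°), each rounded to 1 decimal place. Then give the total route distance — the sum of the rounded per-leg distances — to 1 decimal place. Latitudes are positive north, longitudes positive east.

Leg 1: φ1=-0.1876578, φ2=1.0954960, Δφ=1.2831538, Δλ=1.2846531 rad; a=sin²(Δφ/2)+cosφ1·cosφ2·sin²(Δλ/2)=0.5194928771; c=2·atan2(√a, √(1-a))=1.609791963; dist=6371·c=10255.985 ≈ 10256.0 km; running total=10256.0 km
Leg 1 bearing: y=sinΔλ·cosφ2=0.43899904, x=cosφ1·sinφ2-sinφ1·cosφ2·cosΔλ=0.89764133; θ=atan2(y, x)=26.0613° ≈ 26.1°
Leg 2: φ1=1.0954960, φ2=1.3953977, Δφ=0.2999017, Δλ=2.9062245 rad; a=sin²(Δφ/2)+cosφ1·cosφ2·sin²(Δλ/2)=0.1010688531; c=2·atan2(√a, √(1-a))=0.647055537; dist=6371·c=4122.391 ≈ 4122.4 km; running total=14378.4 km
Leg 2 bearing: y=sinΔλ·cosφ2=0.04069372, x=cosφ1·sinφ2-sinφ1·cosφ2·cosΔλ=0.60146470; θ=atan2(y, x)=3.8706° ≈ 3.9°
Leg 3: φ1=1.3953977, φ2=0.9975499, Δφ=-0.3978478, Δλ=1.3193624 rad; a=sin²(Δφ/2)+cosφ1·cosφ2·sin²(Δλ/2)=0.0745996017; c=2·atan2(√a, √(1-a))=0.553288998; dist=6371·c=3525.004 ≈ 3525.0 km; running total=17903.4 km
Leg 3 bearing: y=sinΔλ·cosφ2=0.52530868, x=cosφ1·sinφ2-sinφ1·cosφ2·cosΔλ=0.01374014; θ=atan2(y, x)=88.5017° ≈ 88.5°
Leg 4: φ1=0.9975499, φ2=-1.1101533, Δφ=-2.1077032, Δλ=0.0186244 rad; a=sin²(Δφ/2)+cosφ1·cosφ2·sin²(Δλ/2)=0.7557611900; c=2·atan2(√a, √(1-a))=2.107751898; dist=6371·c=13428.487 ≈ 13428.5 km; running total=31331.9 km
Leg 4 bearing: y=sinΔλ·cosφ2=0.00827852, x=cosφ1·sinφ2-sinφ1·cosφ2·cosΔλ=-0.85923007; θ=atan2(y, x)=179.4480° ≈ 179.4°
Leg 5: φ1=-1.1101533, φ2=0.8369622, Δφ=1.9471155, Δλ=-0.1702063 rad; a=sin²(Δφ/2)+cosφ1·cosφ2·sin²(Δλ/2)=0.6859008115; c=2·atan2(√a, √(1-a))=1.951745346; dist=6371·c=12434.570 ≈ 12434.6 km; running total=43766.5 km
Leg 5 bearing: y=sinΔλ·cosφ2=-0.11344125, x=cosφ1·sinφ2-sinφ1·cosφ2·cosΔλ=0.92135478; θ=atan2(y, x)=-7.0192° <0 so +360° → 352.9808° ≈ 353.0°

Leg 1: dist=10256.0 km, bearing=26.1°
Leg 2: dist=4122.4 km, bearing=3.9°
Leg 3: dist=3525.0 km, bearing=88.5°
Leg 4: dist=13428.5 km, bearing=179.4°
Leg 5: dist=12434.6 km, bearing=353.0°
Total: 43766.5 km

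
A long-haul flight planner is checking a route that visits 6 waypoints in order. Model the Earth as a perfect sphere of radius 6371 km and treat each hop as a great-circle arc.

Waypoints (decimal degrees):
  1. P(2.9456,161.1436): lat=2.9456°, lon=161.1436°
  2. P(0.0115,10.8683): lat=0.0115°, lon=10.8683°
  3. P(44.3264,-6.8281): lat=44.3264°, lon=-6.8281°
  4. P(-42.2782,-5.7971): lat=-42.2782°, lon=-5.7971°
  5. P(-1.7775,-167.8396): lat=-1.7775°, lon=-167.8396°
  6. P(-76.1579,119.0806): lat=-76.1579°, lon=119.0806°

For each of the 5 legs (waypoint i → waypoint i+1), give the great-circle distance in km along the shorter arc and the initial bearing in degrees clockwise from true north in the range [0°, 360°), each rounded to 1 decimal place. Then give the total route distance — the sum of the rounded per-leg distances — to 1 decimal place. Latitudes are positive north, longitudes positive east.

Leg 1: φ1=0.0514104, φ2=0.0002007, Δφ=-0.0512097, Δλ=-2.6227988 rad; a=sin²(Δφ/2)+cosφ1·cosφ2·sin²(Δλ/2)=0.9336300684; c=2·atan2(√a, √(1-a))=2.620468650; dist=6371·c=16695.006 ≈ 16695.0 km; running total=16695.0 km
Leg 1 bearing: y=sinΔλ·cosφ2=-0.49583308, x=cosφ1·sinφ2-sinφ1·cosφ2·cosΔλ=0.04482651; θ=atan2(y, x)=-84.8341° <0 so +360° → 275.1659° ≈ 275.2°
Leg 2: φ1=0.0002007, φ2=0.7736416, Δφ=0.7734409, Δλ=-0.3088604 rad; a=sin²(Δφ/2)+cosφ1·cosφ2·sin²(Δλ/2)=0.1591699238; c=2·atan2(√a, √(1-a))=0.820767089; dist=6371·c=5229.107 ≈ 5229.1 km; running total=21924.1 km
Leg 2 bearing: y=sinΔλ·cosφ2=-0.21745357, x=cosφ1·sinφ2-sinφ1·cosφ2·cosΔλ=0.69860817; θ=atan2(y, x)=-17.2896° <0 so +360° → 342.7104° ≈ 342.7°
Leg 3: φ1=0.7736416, φ2=-0.7378938, Δφ=-1.5115354, Δλ=0.0179943 rad; a=sin²(Δφ/2)+cosφ1·cosφ2·sin²(Δλ/2)=0.4704297299; c=2·atan2(√a, √(1-a))=1.511621257; dist=6371·c=9630.539 ≈ 9630.5 km; running total=31554.6 km
Leg 3 bearing: y=sinΔλ·cosφ2=0.01331307, x=cosφ1·sinφ2-sinφ1·cosφ2·cosΔλ=-0.99816089; θ=atan2(y, x)=179.2359° ≈ 179.2°
Leg 4: φ1=-0.7378938, φ2=-0.0310232, Δφ=0.7068706, Δλ=-2.8281752 rad; a=sin²(Δφ/2)+cosφ1·cosφ2·sin²(Δλ/2)=0.8413191210; c=2·atan2(√a, √(1-a))=2.322163191; dist=6371·c=14794.502 ≈ 14794.5 km; running total=46349.1 km
Leg 4 bearing: y=sinΔλ·cosφ2=-0.30816310, x=cosφ1·sinφ2-sinφ1·cosφ2·cosΔλ=-0.66260134; θ=atan2(y, x)=-155.0578° <0 so +360° → 204.9422° ≈ 204.9°
Leg 5: φ1=-0.0310232, φ2=-1.3292061, Δφ=-1.2981829, Δλ=5.0077022 rad; a=sin²(Δφ/2)+cosφ1·cosφ2·sin²(Δλ/2)=0.4501428716; c=2·atan2(√a, √(1-a))=1.470916084; dist=6371·c=9371.206 ≈ 9371.2 km; running total=55720.3 km
Leg 5 bearing: y=sinΔλ·cosφ2=-0.22889021, x=cosφ1·sinφ2-sinφ1·cosφ2·cosΔλ=-0.96833173; θ=atan2(y, x)=-166.7008° <0 so +360° → 193.2992° ≈ 193.3°

Leg 1: dist=16695.0 km, bearing=275.2°
Leg 2: dist=5229.1 km, bearing=342.7°
Leg 3: dist=9630.5 km, bearing=179.2°
Leg 4: dist=14794.5 km, bearing=204.9°
Leg 5: dist=9371.2 km, bearing=193.3°
Total: 55720.3 km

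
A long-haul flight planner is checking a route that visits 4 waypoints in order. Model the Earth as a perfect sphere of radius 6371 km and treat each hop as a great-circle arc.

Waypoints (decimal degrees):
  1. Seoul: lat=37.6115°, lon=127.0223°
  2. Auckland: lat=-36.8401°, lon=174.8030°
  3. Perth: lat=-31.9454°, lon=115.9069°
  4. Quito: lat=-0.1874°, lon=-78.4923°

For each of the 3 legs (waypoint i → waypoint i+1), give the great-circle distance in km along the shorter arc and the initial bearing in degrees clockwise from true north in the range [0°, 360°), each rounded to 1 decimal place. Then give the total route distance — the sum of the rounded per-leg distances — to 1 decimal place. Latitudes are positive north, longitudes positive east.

Leg 1: φ1=0.6564445, φ2=-0.6429810, Δφ=-1.2994256, Δλ=0.8339305 rad; a=sin²(Δφ/2)+cosφ1·cosφ2·sin²(Δλ/2)=0.4699561891; c=2·atan2(√a, √(1-a))=1.510672488; dist=6371·c=9624.494 ≈ 9624.5 km; running total=9624.5 km
Leg 1 bearing: y=sinΔλ·cosφ2=0.59269364, x=cosφ1·sinφ2-sinφ1·cosφ2·cosΔλ=-0.80318350; θ=atan2(y, x)=143.5753° ≈ 143.6°
Leg 2: φ1=-0.6429810, φ2=-0.5575524, Δφ=0.0854286, Δλ=-1.0279309 rad; a=sin²(Δφ/2)+cosφ1·cosφ2·sin²(Δλ/2)=0.1659663769; c=2·atan2(√a, √(1-a))=0.839188013; dist=6371·c=5346.467 ≈ 5346.5 km; running total=14971.0 km
Leg 2 bearing: y=sinΔλ·cosφ2=-0.72655791, x=cosφ1·sinφ2-sinφ1·cosφ2·cosΔλ=-0.16062304; θ=atan2(y, x)=-102.4661° <0 so +360° → 257.5339° ≈ 257.5°
Leg 3: φ1=-0.5575524, φ2=-0.0032707, Δφ=0.5542817, Δλ=-3.3929061 rad; a=sin²(Δφ/2)+cosφ1·cosφ2·sin²(Δλ/2)=0.9100809098; c=2·atan2(√a, √(1-a))=2.532490124; dist=6371·c=16134.495 ≈ 16134.5 km; running total=31105.5 km
Leg 3 bearing: y=sinΔλ·cosφ2=0.24867503, x=cosφ1·sinφ2-sinφ1·cosφ2·cosΔλ=-0.51526238; θ=atan2(y, x)=154.2372° ≈ 154.2°

Leg 1: dist=9624.5 km, bearing=143.6°
Leg 2: dist=5346.5 km, bearing=257.5°
Leg 3: dist=16134.5 km, bearing=154.2°
Total: 31105.5 km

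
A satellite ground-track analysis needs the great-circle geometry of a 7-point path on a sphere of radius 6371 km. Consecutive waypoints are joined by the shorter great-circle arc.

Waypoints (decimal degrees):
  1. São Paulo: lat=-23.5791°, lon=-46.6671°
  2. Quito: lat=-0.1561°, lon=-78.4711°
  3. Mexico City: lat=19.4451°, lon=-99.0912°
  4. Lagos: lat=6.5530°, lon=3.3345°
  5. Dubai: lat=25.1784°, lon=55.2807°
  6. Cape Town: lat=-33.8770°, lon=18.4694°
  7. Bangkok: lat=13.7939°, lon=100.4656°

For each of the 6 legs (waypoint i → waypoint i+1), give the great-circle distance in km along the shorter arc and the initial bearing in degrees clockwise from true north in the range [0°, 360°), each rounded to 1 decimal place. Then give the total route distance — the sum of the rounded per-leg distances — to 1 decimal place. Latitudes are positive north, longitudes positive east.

Leg 1: dist=4307.8 km, bearing=302.6°
Leg 2: dist=3131.1 km, bearing=315.3°
Leg 3: dist=11054.4 km, bearing=79.6°
Leg 4: dist=5885.9 km, bearing=63.3°
Leg 5: dist=7631.2 km, bearing=212.3°
Leg 6: dist=10139.0 km, bearing=74.1°
Total: 42149.4 km

Leg 1: φ1=-0.4115329, φ2=-0.0027245, Δφ=0.4088085, Δλ=-0.5550845 rad; a=sin²(Δφ/2)+cosφ1·cosφ2·sin²(Δλ/2)=0.1100063677; c=2·atan2(√a, √(1-a))=0.676150861; dist=6371·c=4307.757 ≈ 4307.8 km; running total=4307.8 km
Leg 1 bearing: y=sinΔλ·cosφ2=-0.52701317, x=cosφ1·sinφ2-sinφ1·cosφ2·cosΔλ=0.33745664; θ=atan2(y, x)=-57.3678° <0 so +360° → 302.6322° ≈ 302.6°
Leg 2: φ1=-0.0027245, φ2=0.3393810, Δφ=0.3421055, Δλ=-0.3598886 rad; a=sin²(Δφ/2)+cosφ1·cosφ2·sin²(Δλ/2)=0.0591795755; c=2·atan2(√a, √(1-a))=0.491468382; dist=6371·c=3131.145 ≈ 3131.1 km; running total=7438.9 km
Leg 2 bearing: y=sinΔλ·cosφ2=-0.33208255, x=cosφ1·sinφ2-sinφ1·cosφ2·cosΔλ=0.33530672; θ=atan2(y, x)=-44.7232° <0 so +360° → 315.2768° ≈ 315.3°
Leg 3: φ1=0.3393810, φ2=0.1143714, Δφ=-0.2250096, Δλ=1.7876657 rad; a=sin²(Δφ/2)+cosφ1·cosφ2·sin²(Δλ/2)=0.5817914001; c=2·atan2(√a, √(1-a))=1.735117616; dist=6371·c=11054.434 ≈ 11054.4 km; running total=18493.3 km
Leg 3 bearing: y=sinΔλ·cosφ2=0.97019561, x=cosφ1·sinφ2-sinφ1·cosφ2·cosΔλ=0.17877679; θ=atan2(y, x)=79.5593° ≈ 79.6°
Leg 4: φ1=0.1143714, φ2=0.4394460, Δφ=0.3250746, Δλ=0.9066322 rad; a=sin²(Δφ/2)+cosφ1·cosφ2·sin²(Δλ/2)=0.1986286082; c=2·atan2(√a, √(1-a))=0.923862312; dist=6371·c=5885.927 ≈ 5885.9 km; running total=24379.2 km
Leg 4 bearing: y=sinΔλ·cosφ2=0.71261640, x=cosφ1·sinφ2-sinφ1·cosφ2·cosΔλ=0.35899722; θ=atan2(y, x)=63.2622° ≈ 63.3°
Leg 5: φ1=0.4394460, φ2=-0.5912652, Δφ=-1.0307112, Δλ=-0.6424784 rad; a=sin²(Δφ/2)+cosφ1·cosφ2·sin²(Δλ/2)=0.3178004458; c=2·atan2(√a, √(1-a))=1.197808863; dist=6371·c=7631.240 ≈ 7631.2 km; running total=32010.4 km
Leg 5 bearing: y=sinΔλ·cosφ2=-0.49746213, x=cosφ1·sinφ2-sinφ1·cosφ2·cosΔλ=-0.78723867; θ=atan2(y, x)=-147.7109° <0 so +360° → 212.2891° ≈ 212.3°
Leg 6: φ1=-0.5912652, φ2=0.2407490, Δφ=0.8320142, Δλ=1.4311037 rad; a=sin²(Δφ/2)+cosφ1·cosφ2·sin²(Δλ/2)=0.5103183304; c=2·atan2(√a, √(1-a))=1.591434453; dist=6371·c=10139.029 ≈ 10139.0 km; running total=42149.4 km
Leg 6 bearing: y=sinΔλ·cosφ2=0.96169944, x=cosφ1·sinφ2-sinφ1·cosφ2·cosΔλ=0.27332820; θ=atan2(y, x)=74.1341° ≈ 74.1°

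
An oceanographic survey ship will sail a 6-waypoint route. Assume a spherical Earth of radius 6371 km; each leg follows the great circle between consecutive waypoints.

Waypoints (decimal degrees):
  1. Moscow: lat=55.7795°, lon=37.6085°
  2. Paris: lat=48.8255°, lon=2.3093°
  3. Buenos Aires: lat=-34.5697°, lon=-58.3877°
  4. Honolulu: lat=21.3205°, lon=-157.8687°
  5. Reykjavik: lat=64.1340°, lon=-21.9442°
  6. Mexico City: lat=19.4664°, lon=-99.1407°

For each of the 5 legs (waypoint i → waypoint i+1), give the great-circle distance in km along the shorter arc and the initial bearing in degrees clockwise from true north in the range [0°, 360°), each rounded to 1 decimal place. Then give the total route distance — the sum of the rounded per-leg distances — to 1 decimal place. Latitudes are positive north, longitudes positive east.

Leg 1: φ1=0.9735359, φ2=0.8521657, Δφ=-0.1213702, Δλ=-0.6160873 rad; a=sin²(Δφ/2)+cosφ1·cosφ2·sin²(Δλ/2)=0.0377137320; c=2·atan2(√a, √(1-a))=0.390884199; dist=6371·c=2490.323 ≈ 2490.3 km; running total=2490.3 km
Leg 1 bearing: y=sinΔλ·cosφ2=-0.38042768, x=cosφ1·sinφ2-sinφ1·cosφ2·cosΔλ=-0.02098585; θ=atan2(y, x)=-93.1575° <0 so +360° → 266.8425° ≈ 266.8°
Leg 2: φ1=0.8521657, φ2=-0.6033551, Δφ=-1.4555208, Δλ=-1.0593625 rad; a=sin²(Δφ/2)+cosφ1·cosφ2·sin²(Δλ/2)=0.5808836891; c=2·atan2(√a, √(1-a))=1.733277685; dist=6371·c=11042.712 ≈ 11042.7 km; running total=13533.0 km
Leg 2 bearing: y=sinΔλ·cosφ2=-0.71807261, x=cosφ1·sinφ2-sinφ1·cosφ2·cosΔλ=-0.67690697; θ=atan2(y, x)=-133.3097° <0 so +360° → 226.6903° ≈ 226.7°
Leg 3: φ1=-0.6033551, φ2=0.3721129, Δφ=0.9754680, Δλ=-1.7362710 rad; a=sin²(Δφ/2)+cosφ1·cosφ2·sin²(Δλ/2)=0.6663274994; c=2·atan2(√a, √(1-a))=1.909913845; dist=6371·c=12168.061 ≈ 12168.1 km; running total=25701.1 km
Leg 3 bearing: y=sinΔλ·cosφ2=-0.91883633, x=cosφ1·sinφ2-sinφ1·cosφ2·cosΔλ=0.21232156; θ=atan2(y, x)=-76.9887° <0 so +360° → 283.0113° ≈ 283.0°
Leg 4: φ1=0.3721129, φ2=1.1193495, Δφ=0.7472365, Δλ=2.3723301 rad; a=sin²(Δφ/2)+cosφ1·cosφ2·sin²(Δλ/2)=0.4824076485; c=2·atan2(√a, √(1-a))=1.535604360; dist=6371·c=9783.335 ≈ 9783.3 km; running total=35484.4 km
Leg 4 bearing: y=sinΔλ·cosφ2=0.30347042, x=cosφ1·sinφ2-sinφ1·cosφ2·cosΔλ=0.95219102; θ=atan2(y, x)=17.6775° ≈ 17.7°
Leg 5: φ1=1.1193495, φ2=0.3397528, Δφ=-0.7795967, Δλ=-1.3473331 rad; a=sin²(Δφ/2)+cosφ1·cosφ2·sin²(Δλ/2)=0.3044892447; c=2·atan2(√a, √(1-a))=1.169055118; dist=6371·c=7448.050 ≈ 7448.1 km; running total=42932.5 km
Leg 5 bearing: y=sinΔλ·cosφ2=-0.91939421, x=cosφ1·sinφ2-sinφ1·cosφ2·cosΔλ=-0.04261997; θ=atan2(y, x)=-92.6541° <0 so +360° → 267.3459° ≈ 267.3°

Leg 1: dist=2490.3 km, bearing=266.8°
Leg 2: dist=11042.7 km, bearing=226.7°
Leg 3: dist=12168.1 km, bearing=283.0°
Leg 4: dist=9783.3 km, bearing=17.7°
Leg 5: dist=7448.1 km, bearing=267.3°
Total: 42932.5 km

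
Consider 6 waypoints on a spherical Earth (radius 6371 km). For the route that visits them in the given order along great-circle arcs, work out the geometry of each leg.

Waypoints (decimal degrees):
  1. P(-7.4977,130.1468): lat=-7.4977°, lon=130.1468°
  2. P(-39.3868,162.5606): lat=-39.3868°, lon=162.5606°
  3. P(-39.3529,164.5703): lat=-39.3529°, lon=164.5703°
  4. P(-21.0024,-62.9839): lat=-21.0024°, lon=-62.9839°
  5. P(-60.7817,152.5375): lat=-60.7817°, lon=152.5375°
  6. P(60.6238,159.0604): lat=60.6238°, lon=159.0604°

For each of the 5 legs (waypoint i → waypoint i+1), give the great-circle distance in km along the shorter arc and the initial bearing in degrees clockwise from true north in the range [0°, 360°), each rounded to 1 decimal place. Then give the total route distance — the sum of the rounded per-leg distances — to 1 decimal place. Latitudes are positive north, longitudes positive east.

Leg 1: φ1=-0.1308596, φ2=-0.6874293, Δφ=-0.5565698, Δλ=0.5657275 rad; a=sin²(Δφ/2)+cosφ1·cosφ2·sin²(Δλ/2)=0.1351569099; c=2·atan2(√a, √(1-a))=0.752933436; dist=6371·c=4796.939 ≈ 4796.9 km; running total=4796.9 km
Leg 1 bearing: y=sinΔλ·cosφ2=0.41428686, x=cosφ1·sinφ2-sinφ1·cosφ2·cosΔλ=-0.54398941; θ=atan2(y, x)=142.7081° ≈ 142.7°
Leg 2: φ1=-0.6874293, φ2=-0.6868377, Δφ=0.0005917, Δλ=0.0350759 rad; a=sin²(Δφ/2)+cosφ1·cosφ2·sin²(Δλ/2)=0.0001838883; c=2·atan2(√a, √(1-a))=0.027121917; dist=6371·c=172.794 ≈ 172.8 km; running total=4969.7 km
Leg 2 bearing: y=sinΔλ·cosφ2=0.02711704, x=cosφ1·sinφ2-sinφ1·cosφ2·cosΔλ=0.00028986; θ=atan2(y, x)=89.3876° ≈ 89.4°
Leg 3: φ1=-0.6868377, φ2=-0.3665610, Δφ=0.3202766, Δλ=-3.9715700 rad; a=sin²(Δφ/2)+cosφ1·cosφ2·sin²(Δλ/2)=0.6299650332; c=2·atan2(√a, √(1-a))=1.833746106; dist=6371·c=11682.796 ≈ 11682.8 km; running total=16652.5 km
Leg 3 bearing: y=sinΔλ·cosφ2=0.68889294, x=cosφ1·sinφ2-sinφ1·cosφ2·cosΔλ=-0.67665565; θ=atan2(y, x)=134.4866° ≈ 134.5°
Leg 4: φ1=-0.3665610, φ2=-1.0608408, Δφ=-0.6942798, Δλ=3.7615580 rad; a=sin²(Δφ/2)+cosφ1·cosφ2·sin²(Δλ/2)=0.5290477352; c=2·atan2(√a, √(1-a))=1.628924526; dist=6371·c=10377.878 ≈ 10377.9 km; running total=27030.4 km
Leg 4 bearing: y=sinΔλ·cosφ2=-0.28361185, x=cosφ1·sinφ2-sinφ1·cosφ2·cosΔλ=-0.95717775; θ=atan2(y, x)=-163.4954° <0 so +360° → 196.5046° ≈ 196.5°
Leg 5: φ1=-1.0608408, φ2=1.0580849, Δφ=2.1189257, Δλ=0.1138461 rad; a=sin²(Δφ/2)+cosφ1·cosφ2·sin²(Δλ/2)=0.7613208258; c=2·atan2(√a, √(1-a))=2.120742866; dist=6371·c=13511.253 ≈ 13511.3 km; running total=40541.7 km
Leg 5 bearing: y=sinΔλ·cosφ2=0.05572571, x=cosφ1·sinφ2-sinφ1·cosφ2·cosΔλ=0.85072930; θ=atan2(y, x)=3.7477° ≈ 3.7°

Leg 1: dist=4796.9 km, bearing=142.7°
Leg 2: dist=172.8 km, bearing=89.4°
Leg 3: dist=11682.8 km, bearing=134.5°
Leg 4: dist=10377.9 km, bearing=196.5°
Leg 5: dist=13511.3 km, bearing=3.7°
Total: 40541.7 km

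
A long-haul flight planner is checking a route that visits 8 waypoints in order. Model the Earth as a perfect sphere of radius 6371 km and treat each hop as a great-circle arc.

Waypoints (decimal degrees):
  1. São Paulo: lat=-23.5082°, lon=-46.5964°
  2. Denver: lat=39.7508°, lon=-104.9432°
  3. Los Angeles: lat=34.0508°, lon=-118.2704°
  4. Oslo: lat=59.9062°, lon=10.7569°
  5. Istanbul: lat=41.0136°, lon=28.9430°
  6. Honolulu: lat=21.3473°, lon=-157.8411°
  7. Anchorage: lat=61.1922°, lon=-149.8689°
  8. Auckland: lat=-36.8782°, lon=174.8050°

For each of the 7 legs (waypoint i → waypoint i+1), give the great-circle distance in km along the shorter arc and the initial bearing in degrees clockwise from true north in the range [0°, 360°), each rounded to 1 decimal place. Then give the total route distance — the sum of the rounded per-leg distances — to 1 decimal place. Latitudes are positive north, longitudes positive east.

Leg 1: φ1=-0.4102955, φ2=0.6937823, Δφ=1.1040778, Δλ=-1.0183438 rad; a=sin²(Δφ/2)+cosφ1·cosφ2·sin²(Δλ/2)=0.4425424387; c=2·atan2(√a, √(1-a))=1.455626771; dist=6371·c=9273.798 ≈ 9273.8 km; running total=9273.8 km
Leg 1 bearing: y=sinΔλ·cosφ2=-0.65446135, x=cosφ1·sinφ2-sinφ1·cosφ2·cosΔλ=0.74731175; θ=atan2(y, x)=-41.2104° <0 so +360° → 318.7896° ≈ 318.8°
Leg 2: φ1=0.6937823, φ2=0.5942986, Δφ=-0.0994838, Δλ=-0.2326035 rad; a=sin²(Δφ/2)+cosφ1·cosφ2·sin²(Δλ/2)=0.0110496965; c=2·atan2(√a, √(1-a))=0.210624183; dist=6371·c=1341.887 ≈ 1341.9 km; running total=10615.7 km
Leg 2 bearing: y=sinΔλ·cosφ2=-0.19098851, x=cosφ1·sinφ2-sinφ1·cosφ2·cosΔλ=-0.08505171; θ=atan2(y, x)=-114.0045° <0 so +360° → 245.9955° ≈ 246.0°
Leg 3: φ1=0.5942986, φ2=1.0455604, Δφ=0.4512619, Δλ=2.2519512 rad; a=sin²(Δφ/2)+cosφ1·cosφ2·sin²(Δλ/2)=0.3885745374; c=2·atan2(√a, √(1-a))=1.346058361; dist=6371·c=8575.738 ≈ 8575.7 km; running total=19191.4 km
Leg 3 bearing: y=sinΔλ·cosφ2=0.38952389, x=cosφ1·sinφ2-sinφ1·cosφ2·cosΔλ=0.89364904; θ=atan2(y, x)=23.5514° ≈ 23.6°
Leg 4: φ1=1.0455604, φ2=0.7158224, Δφ=-0.3297381, Δλ=0.3174073 rad; a=sin²(Δφ/2)+cosφ1·cosφ2·sin²(Δλ/2)=0.0363860203; c=2·atan2(√a, √(1-a))=0.383854682; dist=6371·c=2445.538 ≈ 2445.5 km; running total=21636.9 km
Leg 4 bearing: y=sinΔλ·cosφ2=0.23549961, x=cosφ1·sinφ2-sinφ1·cosφ2·cosΔλ=-0.29118421; θ=atan2(y, x)=141.0353° ≈ 141.0°
Leg 5: φ1=0.7158224, φ2=0.3725807, Δφ=-0.3432417, Δλ=-3.2599975 rad; a=sin²(Δφ/2)+cosφ1·cosφ2·sin²(Δλ/2)=0.7294900128; c=2·atan2(√a, √(1-a))=2.047643142; dist=6371·c=13045.534 ≈ 13045.5 km; running total=34682.4 km
Leg 5 bearing: y=sinΔλ·cosφ2=0.11002374, x=cosφ1·sinφ2-sinφ1·cosφ2·cosΔλ=0.88160769; θ=atan2(y, x)=7.1137° ≈ 7.1°
Leg 6: φ1=0.3725807, φ2=1.0680054, Δφ=0.6954247, Δλ=0.1391411 rad; a=sin²(Δφ/2)+cosφ1·cosφ2·sin²(Δλ/2)=0.1182779452; c=2·atan2(√a, √(1-a))=0.702167408; dist=6371·c=4473.509 ≈ 4473.5 km; running total=39155.9 km
Leg 6 bearing: y=sinΔλ·cosφ2=0.06683222, x=cosφ1·sinφ2-sinφ1·cosφ2·cosΔλ=0.64240684; θ=atan2(y, x)=5.9393° ≈ 5.9°
Leg 7: φ1=1.0680054, φ2=-0.6436460, Δφ=-1.7116514, Δλ=5.6666286 rad; a=sin²(Δφ/2)+cosφ1·cosφ2·sin²(Δλ/2)=0.6056811015; c=2·atan2(√a, √(1-a))=1.783764767; dist=6371·c=11364.365 ≈ 11364.4 km; running total=50520.3 km
Leg 7 bearing: y=sinΔλ·cosφ2=-0.46253319, x=cosφ1·sinφ2-sinφ1·cosφ2·cosΔλ=-0.86103952; θ=atan2(y, x)=-151.7562° <0 so +360° → 208.2438° ≈ 208.2°

Leg 1: dist=9273.8 km, bearing=318.8°
Leg 2: dist=1341.9 km, bearing=246.0°
Leg 3: dist=8575.7 km, bearing=23.6°
Leg 4: dist=2445.5 km, bearing=141.0°
Leg 5: dist=13045.5 km, bearing=7.1°
Leg 6: dist=4473.5 km, bearing=5.9°
Leg 7: dist=11364.4 km, bearing=208.2°
Total: 50520.3 km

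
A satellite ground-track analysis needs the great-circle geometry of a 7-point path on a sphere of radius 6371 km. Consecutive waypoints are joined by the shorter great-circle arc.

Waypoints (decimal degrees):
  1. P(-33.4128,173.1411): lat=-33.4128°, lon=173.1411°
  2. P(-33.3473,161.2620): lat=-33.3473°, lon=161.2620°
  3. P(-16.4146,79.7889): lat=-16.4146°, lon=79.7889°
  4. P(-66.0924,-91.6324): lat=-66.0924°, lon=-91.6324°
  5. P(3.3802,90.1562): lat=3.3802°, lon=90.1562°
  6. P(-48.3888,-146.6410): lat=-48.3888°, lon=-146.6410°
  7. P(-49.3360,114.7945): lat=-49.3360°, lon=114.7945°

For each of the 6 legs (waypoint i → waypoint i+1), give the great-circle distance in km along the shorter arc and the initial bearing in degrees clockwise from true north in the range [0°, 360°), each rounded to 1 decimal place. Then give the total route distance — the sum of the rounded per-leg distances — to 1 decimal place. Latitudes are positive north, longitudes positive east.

Leg 1: dist=1102.4 km, bearing=267.1°
Leg 2: dist=8238.3 km, bearing=260.6°
Leg 3: dist=10812.8 km, bearing=183.5°
Leg 4: dist=13040.4 km, bearing=182.0°
Leg 5: dist=12678.8 km, bearing=142.5°
Leg 6: dist=6651.8 km, bearing=228.2°
Total: 52524.5 km

Leg 1: φ1=-0.5831634, φ2=-0.5820202, Δφ=0.0011432, Δλ=-0.2073294 rad; a=sin²(Δφ/2)+cosφ1·cosφ2·sin²(Δλ/2)=0.0074668666; c=2·atan2(√a, √(1-a))=0.173037865; dist=6371·c=1102.424 ≈ 1102.4 km; running total=1102.4 km
Leg 1 bearing: y=sinΔλ·cosφ2=-0.17195528, x=cosφ1·sinφ2-sinφ1·cosφ2·cosΔλ=-0.00870815; θ=atan2(y, x)=-92.8991° <0 so +360° → 267.1009° ≈ 267.1°
Leg 2: φ1=-0.5820202, φ2=-0.2864888, Δφ=0.2955314, Δλ=-1.4219738 rad; a=sin²(Δφ/2)+cosφ1·cosφ2·sin²(Δλ/2)=0.3629231311; c=2·atan2(√a, √(1-a))=1.293086713; dist=6371·c=8238.255 ≈ 8238.3 km; running total=9340.7 km
Leg 2 bearing: y=sinΔλ·cosφ2=-0.94863888, x=cosφ1·sinφ2-sinφ1·cosφ2·cosΔλ=-0.15787337; θ=atan2(y, x)=-99.4486° <0 so +360° → 260.5514° ≈ 260.6°
Leg 3: φ1=-0.2864888, φ2=-1.1535300, Δφ=-0.8670412, Δλ=-2.9918661 rad; a=sin²(Δφ/2)+cosφ1·cosφ2·sin²(Δλ/2)=0.5630278725; c=2·atan2(√a, √(1-a))=1.697188320; dist=6371·c=10812.787 ≈ 10812.8 km; running total=20153.5 km
Leg 3 bearing: y=sinΔλ·cosφ2=-0.06045215, x=cosφ1·sinφ2-sinφ1·cosφ2·cosΔλ=-0.99017952; θ=atan2(y, x)=-176.5063° <0 so +360° → 183.4937° ≈ 183.5°
Leg 4: φ1=-1.1535300, φ2=0.0589956, Δφ=1.2125256, Δλ=3.1728096 rad; a=sin²(Δφ/2)+cosφ1·cosφ2·sin²(Δλ/2)=0.7291316131; c=2·atan2(√a, √(1-a))=2.046836509; dist=6371·c=13040.395 ≈ 13040.4 km; running total=33193.9 km
Leg 4 bearing: y=sinΔλ·cosφ2=-0.03115759, x=cosφ1·sinφ2-sinφ1·cosφ2·cosΔλ=-0.88827024; θ=atan2(y, x)=-177.9911° <0 so +360° → 182.0089° ≈ 182.0°
Leg 5: φ1=0.0589956, φ2=-0.8445439, Δφ=-0.9035395, Δλ=-4.1328908 rad; a=sin²(Δφ/2)+cosφ1·cosφ2·sin²(Δλ/2)=0.7035498424; c=2·atan2(√a, √(1-a))=1.990072781; dist=6371·c=12678.754 ≈ 12678.8 km; running total=45872.7 km
Leg 5 bearing: y=sinΔλ·cosφ2=0.55565430, x=cosφ1·sinφ2-sinφ1·cosφ2·cosΔλ=-0.72492631; θ=atan2(y, x)=142.5299° ≈ 142.5°
Leg 6: φ1=-0.8445439, φ2=-0.8610756, Δφ=-0.0165318, Δλ=4.5629103 rad; a=sin²(Δφ/2)+cosφ1·cosφ2·sin²(Δλ/2)=0.2486516036; c=2·atan2(√a, √(1-a))=1.044080754; dist=6371·c=6651.838 ≈ 6651.8 km; running total=52524.5 km
Leg 6 bearing: y=sinΔλ·cosφ2=-0.64435559, x=cosφ1·sinφ2-sinφ1·cosφ2·cosΔλ=-0.57628275; θ=atan2(y, x)=-131.8080° <0 so +360° → 228.1920° ≈ 228.2°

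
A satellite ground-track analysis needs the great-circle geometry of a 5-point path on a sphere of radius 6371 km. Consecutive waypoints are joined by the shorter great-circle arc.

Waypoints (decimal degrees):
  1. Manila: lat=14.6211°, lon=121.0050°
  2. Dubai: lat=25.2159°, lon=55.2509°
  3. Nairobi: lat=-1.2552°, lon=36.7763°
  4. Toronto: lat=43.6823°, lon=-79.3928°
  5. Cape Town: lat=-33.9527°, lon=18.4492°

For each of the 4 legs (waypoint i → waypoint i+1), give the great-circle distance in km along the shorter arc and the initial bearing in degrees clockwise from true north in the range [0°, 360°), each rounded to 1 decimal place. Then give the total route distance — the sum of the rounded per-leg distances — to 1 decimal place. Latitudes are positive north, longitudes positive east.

Leg 1: dist=6911.7 km, bearing=291.1°
Leg 2: dist=3552.3 km, bearing=216.8°
Leg 3: dist=12177.1 km, bearing=316.5°
Leg 4: dist=13107.4 km, bearing=111.6°
Total: 35748.5 km

Leg 1: φ1=0.2551863, φ2=0.4401005, Δφ=0.1849141, Δλ=-1.1476255 rad; a=sin²(Δφ/2)+cosφ1·cosφ2·sin²(Δλ/2)=0.2664841432; c=2·atan2(√a, √(1-a))=1.084865413; dist=6371·c=6911.678 ≈ 6911.7 km; running total=6911.7 km
Leg 1 bearing: y=sinΔλ·cosφ2=-0.82490579, x=cosφ1·sinφ2-sinφ1·cosφ2·cosΔλ=0.31845223; θ=atan2(y, x)=-68.8911° <0 so +360° → 291.1089° ≈ 291.1°
Leg 2: φ1=0.4401005, φ2=-0.0219074, Δφ=-0.4620079, Δλ=-0.3224426 rad; a=sin²(Δφ/2)+cosφ1·cosφ2·sin²(Δλ/2)=0.0757271860; c=2·atan2(√a, √(1-a))=0.557565772; dist=6371·c=3552.252 ≈ 3552.3 km; running total=10464.0 km
Leg 2 bearing: y=sinΔλ·cosφ2=-0.31680818, x=cosφ1·sinφ2-sinφ1·cosφ2·cosΔλ=-0.42379582; θ=atan2(y, x)=-143.2201° <0 so +360° → 216.7799° ≈ 216.8°
Leg 3: φ1=-0.0219074, φ2=0.7624000, Δφ=0.7843073, Δλ=-2.0275333 rad; a=sin²(Δφ/2)+cosφ1·cosφ2·sin²(Δλ/2)=0.6669956165; c=2·atan2(√a, √(1-a))=1.911331130; dist=6371·c=12177.091 ≈ 12177.1 km; running total=22641.1 km
Leg 3 bearing: y=sinΔλ·cosφ2=-0.64905189, x=cosφ1·sinφ2-sinφ1·cosφ2·cosΔλ=0.68350676; θ=atan2(y, x)=-43.5189° <0 so +360° → 316.4811° ≈ 316.5°
Leg 4: φ1=0.7624000, φ2=-0.5925864, Δφ=-1.3549864, Δλ=1.7076650 rad; a=sin²(Δφ/2)+cosφ1·cosφ2·sin²(Δλ/2)=0.7337935846; c=2·atan2(√a, √(1-a))=2.057355518; dist=6371·c=13107.412 ≈ 13107.4 km; running total=35748.5 km
Leg 4 bearing: y=sinΔλ·cosφ2=0.82174153, x=cosφ1·sinφ2-sinφ1·cosφ2·cosΔλ=-0.32573471; θ=atan2(y, x)=111.6232° ≈ 111.6°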